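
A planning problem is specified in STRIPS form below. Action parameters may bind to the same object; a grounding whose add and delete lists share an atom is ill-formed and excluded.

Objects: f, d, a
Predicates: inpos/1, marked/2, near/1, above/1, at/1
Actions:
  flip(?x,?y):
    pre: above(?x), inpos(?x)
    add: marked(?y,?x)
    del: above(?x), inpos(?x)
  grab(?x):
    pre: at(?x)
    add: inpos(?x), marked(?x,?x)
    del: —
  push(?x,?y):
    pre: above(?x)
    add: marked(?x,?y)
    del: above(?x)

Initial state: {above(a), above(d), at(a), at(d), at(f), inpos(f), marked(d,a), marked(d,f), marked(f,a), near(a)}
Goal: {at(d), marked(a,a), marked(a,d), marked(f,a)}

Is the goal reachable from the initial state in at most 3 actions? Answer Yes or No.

Yes

1. grab(a)  →  {above(a), above(d), at(a), at(d), at(f), inpos(a), inpos(f), marked(a,a), marked(d,a), marked(d,f), marked(f,a), near(a)}
2. push(a,d)  →  {above(d), at(a), at(d), at(f), inpos(a), inpos(f), marked(a,a), marked(a,d), marked(d,a), marked(d,f), marked(f,a), near(a)}
optimal plan length = 2; 2 ≤ 3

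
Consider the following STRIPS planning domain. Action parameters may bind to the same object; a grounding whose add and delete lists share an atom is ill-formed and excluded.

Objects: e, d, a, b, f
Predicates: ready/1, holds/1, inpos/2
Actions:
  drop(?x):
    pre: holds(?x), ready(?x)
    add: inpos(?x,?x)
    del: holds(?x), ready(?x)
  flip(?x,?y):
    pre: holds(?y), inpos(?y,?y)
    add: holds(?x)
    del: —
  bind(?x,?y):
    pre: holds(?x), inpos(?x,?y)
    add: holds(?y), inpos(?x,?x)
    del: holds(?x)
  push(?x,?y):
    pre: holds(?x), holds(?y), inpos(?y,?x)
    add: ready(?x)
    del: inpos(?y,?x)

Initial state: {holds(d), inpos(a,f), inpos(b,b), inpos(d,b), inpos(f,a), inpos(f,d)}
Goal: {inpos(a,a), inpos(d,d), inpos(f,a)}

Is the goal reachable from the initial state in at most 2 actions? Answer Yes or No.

No

1. bind(d,b)  →  {holds(b), inpos(a,f), inpos(b,b), inpos(d,b), inpos(d,d), inpos(f,a), inpos(f,d)}
2. flip(a,b)  →  {holds(a), holds(b), inpos(a,f), inpos(b,b), inpos(d,b), inpos(d,d), inpos(f,a), inpos(f,d)}
3. bind(a,f)  →  {holds(b), holds(f), inpos(a,a), inpos(a,f), inpos(b,b), inpos(d,b), inpos(d,d), inpos(f,a), inpos(f,d)}
optimal plan length = 3; 3 > 2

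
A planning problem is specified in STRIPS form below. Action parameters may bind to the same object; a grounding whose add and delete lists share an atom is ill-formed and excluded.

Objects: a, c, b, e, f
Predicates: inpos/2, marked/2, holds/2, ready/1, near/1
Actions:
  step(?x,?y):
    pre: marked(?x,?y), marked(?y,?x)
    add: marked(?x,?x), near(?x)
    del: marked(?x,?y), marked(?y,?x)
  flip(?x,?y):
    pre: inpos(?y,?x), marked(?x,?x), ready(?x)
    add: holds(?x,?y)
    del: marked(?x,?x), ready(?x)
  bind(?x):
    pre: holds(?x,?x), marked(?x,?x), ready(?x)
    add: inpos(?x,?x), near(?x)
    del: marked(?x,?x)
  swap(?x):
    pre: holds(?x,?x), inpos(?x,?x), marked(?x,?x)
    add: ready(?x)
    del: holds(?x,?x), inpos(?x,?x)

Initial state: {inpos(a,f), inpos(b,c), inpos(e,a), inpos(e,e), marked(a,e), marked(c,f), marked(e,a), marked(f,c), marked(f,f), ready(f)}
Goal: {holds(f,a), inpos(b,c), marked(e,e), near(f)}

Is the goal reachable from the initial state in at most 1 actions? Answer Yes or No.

1. step(e,a)  →  {inpos(a,f), inpos(b,c), inpos(e,a), inpos(e,e), marked(c,f), marked(e,e), marked(f,c), marked(f,f), near(e), ready(f)}
2. step(f,c)  →  {inpos(a,f), inpos(b,c), inpos(e,a), inpos(e,e), marked(e,e), marked(f,f), near(e), near(f), ready(f)}
3. flip(f,a)  →  {holds(f,a), inpos(a,f), inpos(b,c), inpos(e,a), inpos(e,e), marked(e,e), near(e), near(f)}
optimal plan length = 3; 3 > 1

No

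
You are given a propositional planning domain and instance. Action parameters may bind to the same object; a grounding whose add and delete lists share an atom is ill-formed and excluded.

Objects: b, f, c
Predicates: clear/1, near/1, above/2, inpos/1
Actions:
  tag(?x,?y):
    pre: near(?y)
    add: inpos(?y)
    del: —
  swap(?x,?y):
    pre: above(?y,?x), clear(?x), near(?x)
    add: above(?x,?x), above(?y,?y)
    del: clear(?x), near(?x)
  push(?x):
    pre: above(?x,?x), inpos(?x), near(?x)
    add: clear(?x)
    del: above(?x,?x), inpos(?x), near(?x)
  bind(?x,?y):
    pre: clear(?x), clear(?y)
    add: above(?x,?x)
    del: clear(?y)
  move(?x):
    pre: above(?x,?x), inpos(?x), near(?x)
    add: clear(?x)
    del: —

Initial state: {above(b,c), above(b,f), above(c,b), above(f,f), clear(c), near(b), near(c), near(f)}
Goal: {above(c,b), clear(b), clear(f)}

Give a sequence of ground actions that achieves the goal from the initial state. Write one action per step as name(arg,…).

1. tag(b,b)  →  {above(b,c), above(b,f), above(c,b), above(f,f), clear(c), inpos(b), near(b), near(c), near(f)}
2. tag(b,f)  →  {above(b,c), above(b,f), above(c,b), above(f,f), clear(c), inpos(b), inpos(f), near(b), near(c), near(f)}
3. swap(c,b)  →  {above(b,b), above(b,c), above(b,f), above(c,b), above(c,c), above(f,f), inpos(b), inpos(f), near(b), near(f)}
4. push(b)  →  {above(b,c), above(b,f), above(c,b), above(c,c), above(f,f), clear(b), inpos(f), near(f)}
5. push(f)  →  {above(b,c), above(b,f), above(c,b), above(c,c), clear(b), clear(f)}

tag(b,b); tag(b,f); swap(c,b); push(b); push(f)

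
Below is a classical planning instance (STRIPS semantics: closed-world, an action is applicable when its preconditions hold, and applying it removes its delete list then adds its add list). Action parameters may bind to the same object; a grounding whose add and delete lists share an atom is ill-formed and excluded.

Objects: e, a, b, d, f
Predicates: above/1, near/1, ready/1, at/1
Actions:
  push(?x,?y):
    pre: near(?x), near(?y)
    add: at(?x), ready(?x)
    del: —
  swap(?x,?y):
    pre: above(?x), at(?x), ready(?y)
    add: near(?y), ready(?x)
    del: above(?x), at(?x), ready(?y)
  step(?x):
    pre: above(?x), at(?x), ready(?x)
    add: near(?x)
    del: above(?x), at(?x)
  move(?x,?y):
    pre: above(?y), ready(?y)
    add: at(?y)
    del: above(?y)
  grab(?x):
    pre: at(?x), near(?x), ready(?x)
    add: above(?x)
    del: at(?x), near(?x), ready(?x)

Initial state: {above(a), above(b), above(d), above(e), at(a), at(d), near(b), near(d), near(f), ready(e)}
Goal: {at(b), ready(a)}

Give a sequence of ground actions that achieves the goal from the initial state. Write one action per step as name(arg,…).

push(b,b); swap(a,e)

1. push(b,b)  →  {above(a), above(b), above(d), above(e), at(a), at(b), at(d), near(b), near(d), near(f), ready(b), ready(e)}
2. swap(a,e)  →  {above(b), above(d), above(e), at(b), at(d), near(b), near(d), near(e), near(f), ready(a), ready(b)}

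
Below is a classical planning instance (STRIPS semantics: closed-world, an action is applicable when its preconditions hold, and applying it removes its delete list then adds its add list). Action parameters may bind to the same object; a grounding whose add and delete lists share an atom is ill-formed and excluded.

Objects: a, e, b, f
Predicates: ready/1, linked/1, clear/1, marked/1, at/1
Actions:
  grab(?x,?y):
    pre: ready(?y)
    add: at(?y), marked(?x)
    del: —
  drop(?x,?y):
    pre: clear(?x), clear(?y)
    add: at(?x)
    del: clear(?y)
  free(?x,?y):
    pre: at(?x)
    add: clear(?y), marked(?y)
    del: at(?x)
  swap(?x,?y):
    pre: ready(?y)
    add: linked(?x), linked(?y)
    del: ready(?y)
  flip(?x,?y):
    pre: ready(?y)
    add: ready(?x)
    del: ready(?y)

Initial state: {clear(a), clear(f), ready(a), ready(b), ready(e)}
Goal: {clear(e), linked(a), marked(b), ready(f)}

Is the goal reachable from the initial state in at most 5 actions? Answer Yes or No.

Yes

1. grab(b,a)  →  {at(a), clear(a), clear(f), marked(b), ready(a), ready(b), ready(e)}
2. free(a,e)  →  {clear(a), clear(e), clear(f), marked(b), marked(e), ready(a), ready(b), ready(e)}
3. swap(a,a)  →  {clear(a), clear(e), clear(f), linked(a), marked(b), marked(e), ready(b), ready(e)}
4. flip(f,e)  →  {clear(a), clear(e), clear(f), linked(a), marked(b), marked(e), ready(b), ready(f)}
optimal plan length = 4; 4 ≤ 5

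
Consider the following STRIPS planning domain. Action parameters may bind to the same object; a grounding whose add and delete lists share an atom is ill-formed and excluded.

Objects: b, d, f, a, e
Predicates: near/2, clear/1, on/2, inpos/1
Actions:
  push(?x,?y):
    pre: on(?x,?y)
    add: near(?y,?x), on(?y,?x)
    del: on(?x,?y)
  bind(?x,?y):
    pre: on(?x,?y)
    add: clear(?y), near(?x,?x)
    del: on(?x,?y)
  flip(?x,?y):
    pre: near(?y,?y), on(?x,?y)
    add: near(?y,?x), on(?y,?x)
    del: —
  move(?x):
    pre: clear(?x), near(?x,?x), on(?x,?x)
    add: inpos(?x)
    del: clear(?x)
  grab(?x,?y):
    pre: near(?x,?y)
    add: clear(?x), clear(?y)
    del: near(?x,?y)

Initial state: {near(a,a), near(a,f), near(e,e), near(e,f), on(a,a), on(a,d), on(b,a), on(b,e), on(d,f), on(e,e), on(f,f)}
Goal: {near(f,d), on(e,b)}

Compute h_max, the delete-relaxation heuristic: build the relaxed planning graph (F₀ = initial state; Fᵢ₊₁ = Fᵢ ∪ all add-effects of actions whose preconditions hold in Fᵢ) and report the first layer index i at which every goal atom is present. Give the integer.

F0 = init (11 atoms)
F1 = F0 ∪ {clear(a), clear(d), clear(e), clear(f), near(a,b), near(b,b), near(d,a), near(d,d), near(e,b), near(f,d), near(f,f), on(a,b), on(d,a), on(e,b), on(f,d)}  (26 atoms)
goal ⊆ F1  ⇒  h_max = 1

1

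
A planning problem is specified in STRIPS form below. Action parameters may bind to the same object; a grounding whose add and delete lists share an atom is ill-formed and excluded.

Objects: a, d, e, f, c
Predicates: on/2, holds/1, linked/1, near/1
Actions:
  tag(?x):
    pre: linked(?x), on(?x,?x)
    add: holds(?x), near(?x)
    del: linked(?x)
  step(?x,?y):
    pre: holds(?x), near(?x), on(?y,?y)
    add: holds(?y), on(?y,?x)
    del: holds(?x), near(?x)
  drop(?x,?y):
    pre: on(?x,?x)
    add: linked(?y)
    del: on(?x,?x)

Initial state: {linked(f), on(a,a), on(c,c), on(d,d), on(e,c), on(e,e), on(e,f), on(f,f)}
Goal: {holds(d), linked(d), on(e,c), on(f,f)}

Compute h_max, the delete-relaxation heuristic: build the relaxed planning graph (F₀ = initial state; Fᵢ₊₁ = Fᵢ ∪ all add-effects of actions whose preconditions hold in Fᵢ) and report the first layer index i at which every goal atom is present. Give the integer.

F0 = init (8 atoms)
F1 = F0 ∪ {holds(f), linked(a), linked(c), linked(d), linked(e), near(f)}  (14 atoms)
F2 = F1 ∪ {holds(a), holds(c), holds(d), holds(e), near(a), near(c), near(d), near(e), on(a,f), on(c,f), on(d,f)}  (25 atoms)
goal ⊆ F2  ⇒  h_max = 2

2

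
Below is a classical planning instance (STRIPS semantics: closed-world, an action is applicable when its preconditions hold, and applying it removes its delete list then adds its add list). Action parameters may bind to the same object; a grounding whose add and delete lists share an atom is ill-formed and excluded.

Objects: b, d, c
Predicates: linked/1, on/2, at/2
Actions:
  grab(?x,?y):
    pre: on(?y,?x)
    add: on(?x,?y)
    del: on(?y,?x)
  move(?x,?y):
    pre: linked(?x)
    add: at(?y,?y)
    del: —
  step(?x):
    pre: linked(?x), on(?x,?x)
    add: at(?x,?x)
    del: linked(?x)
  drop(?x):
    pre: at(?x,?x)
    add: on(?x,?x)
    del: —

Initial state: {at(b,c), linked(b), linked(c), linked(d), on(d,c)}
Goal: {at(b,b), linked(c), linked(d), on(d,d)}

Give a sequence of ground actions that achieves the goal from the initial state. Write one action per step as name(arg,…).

move(b,b); move(b,d); drop(d)

1. move(b,b)  →  {at(b,b), at(b,c), linked(b), linked(c), linked(d), on(d,c)}
2. move(b,d)  →  {at(b,b), at(b,c), at(d,d), linked(b), linked(c), linked(d), on(d,c)}
3. drop(d)  →  {at(b,b), at(b,c), at(d,d), linked(b), linked(c), linked(d), on(d,c), on(d,d)}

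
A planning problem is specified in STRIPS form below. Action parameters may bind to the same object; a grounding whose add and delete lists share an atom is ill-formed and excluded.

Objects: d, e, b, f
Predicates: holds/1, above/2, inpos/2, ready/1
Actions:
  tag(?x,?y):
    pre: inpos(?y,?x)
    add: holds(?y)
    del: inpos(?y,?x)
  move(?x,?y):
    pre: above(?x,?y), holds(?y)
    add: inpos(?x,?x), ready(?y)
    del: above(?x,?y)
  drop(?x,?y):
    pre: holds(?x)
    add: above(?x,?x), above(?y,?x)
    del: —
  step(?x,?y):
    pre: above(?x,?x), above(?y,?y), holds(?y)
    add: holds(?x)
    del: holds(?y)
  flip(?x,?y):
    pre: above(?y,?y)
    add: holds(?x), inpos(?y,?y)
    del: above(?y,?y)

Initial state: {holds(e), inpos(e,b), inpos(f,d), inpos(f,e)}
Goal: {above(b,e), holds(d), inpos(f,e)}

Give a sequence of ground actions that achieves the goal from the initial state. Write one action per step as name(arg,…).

1. drop(e,b)  →  {above(b,e), above(e,e), holds(e), inpos(e,b), inpos(f,d), inpos(f,e)}
2. flip(d,e)  →  {above(b,e), holds(d), holds(e), inpos(e,b), inpos(e,e), inpos(f,d), inpos(f,e)}

drop(e,b); flip(d,e)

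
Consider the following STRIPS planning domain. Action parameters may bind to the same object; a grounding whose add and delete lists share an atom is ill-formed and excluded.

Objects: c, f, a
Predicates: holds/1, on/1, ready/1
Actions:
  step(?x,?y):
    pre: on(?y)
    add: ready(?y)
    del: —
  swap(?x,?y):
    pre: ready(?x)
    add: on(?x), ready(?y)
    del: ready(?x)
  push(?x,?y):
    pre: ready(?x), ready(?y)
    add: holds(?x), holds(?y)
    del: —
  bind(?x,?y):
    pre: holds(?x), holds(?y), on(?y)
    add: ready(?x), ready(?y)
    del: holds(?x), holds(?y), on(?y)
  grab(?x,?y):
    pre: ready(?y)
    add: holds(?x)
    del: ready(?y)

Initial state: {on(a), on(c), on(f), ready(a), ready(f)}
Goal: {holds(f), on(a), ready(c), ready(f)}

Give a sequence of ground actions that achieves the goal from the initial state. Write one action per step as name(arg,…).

1. step(c,c)  →  {on(a), on(c), on(f), ready(a), ready(c), ready(f)}
2. push(c,f)  →  {holds(c), holds(f), on(a), on(c), on(f), ready(a), ready(c), ready(f)}

step(c,c); push(c,f)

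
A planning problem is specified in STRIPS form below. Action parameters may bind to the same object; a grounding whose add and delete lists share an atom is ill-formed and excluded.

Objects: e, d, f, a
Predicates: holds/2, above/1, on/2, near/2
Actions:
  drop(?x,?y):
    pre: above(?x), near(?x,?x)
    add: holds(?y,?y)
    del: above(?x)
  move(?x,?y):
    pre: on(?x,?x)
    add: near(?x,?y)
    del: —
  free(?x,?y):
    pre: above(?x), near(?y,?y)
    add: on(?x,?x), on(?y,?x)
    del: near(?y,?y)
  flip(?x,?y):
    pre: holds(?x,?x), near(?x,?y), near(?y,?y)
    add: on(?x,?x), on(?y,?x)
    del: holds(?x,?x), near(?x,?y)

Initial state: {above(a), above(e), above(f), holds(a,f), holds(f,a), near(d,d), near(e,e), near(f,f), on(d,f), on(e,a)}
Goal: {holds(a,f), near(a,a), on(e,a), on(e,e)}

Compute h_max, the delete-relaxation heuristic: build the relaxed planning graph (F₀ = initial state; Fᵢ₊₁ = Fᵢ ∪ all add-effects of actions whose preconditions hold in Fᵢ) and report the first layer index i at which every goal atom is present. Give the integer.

F0 = init (10 atoms)
F1 = F0 ∪ {holds(a,a), holds(d,d), holds(e,e), holds(f,f), on(a,a), on(d,a), on(d,e), on(e,e), on(e,f), on(f,a), on(f,e), on(f,f)}  (22 atoms)
F2 = F1 ∪ {near(a,a), near(a,d), near(a,e), near(a,f), near(e,a), near(e,d), near(e,f), near(f,a), near(f,d), near(f,e), on(d,d)}  (33 atoms)
goal ⊆ F2  ⇒  h_max = 2

2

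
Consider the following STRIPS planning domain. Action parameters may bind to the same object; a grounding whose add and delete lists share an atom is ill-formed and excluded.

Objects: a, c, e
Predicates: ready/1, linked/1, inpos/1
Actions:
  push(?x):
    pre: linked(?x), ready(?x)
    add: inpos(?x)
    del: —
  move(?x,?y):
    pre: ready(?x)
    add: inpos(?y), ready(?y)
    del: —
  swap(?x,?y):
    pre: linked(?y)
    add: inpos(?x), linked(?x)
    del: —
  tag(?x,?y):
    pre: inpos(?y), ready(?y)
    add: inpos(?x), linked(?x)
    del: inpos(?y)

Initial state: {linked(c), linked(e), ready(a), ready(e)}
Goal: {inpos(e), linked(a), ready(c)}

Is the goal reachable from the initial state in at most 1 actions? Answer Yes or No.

No

1. push(e)  →  {inpos(e), linked(c), linked(e), ready(a), ready(e)}
2. move(a,c)  →  {inpos(c), inpos(e), linked(c), linked(e), ready(a), ready(c), ready(e)}
3. swap(a,c)  →  {inpos(a), inpos(c), inpos(e), linked(a), linked(c), linked(e), ready(a), ready(c), ready(e)}
optimal plan length = 3; 3 > 1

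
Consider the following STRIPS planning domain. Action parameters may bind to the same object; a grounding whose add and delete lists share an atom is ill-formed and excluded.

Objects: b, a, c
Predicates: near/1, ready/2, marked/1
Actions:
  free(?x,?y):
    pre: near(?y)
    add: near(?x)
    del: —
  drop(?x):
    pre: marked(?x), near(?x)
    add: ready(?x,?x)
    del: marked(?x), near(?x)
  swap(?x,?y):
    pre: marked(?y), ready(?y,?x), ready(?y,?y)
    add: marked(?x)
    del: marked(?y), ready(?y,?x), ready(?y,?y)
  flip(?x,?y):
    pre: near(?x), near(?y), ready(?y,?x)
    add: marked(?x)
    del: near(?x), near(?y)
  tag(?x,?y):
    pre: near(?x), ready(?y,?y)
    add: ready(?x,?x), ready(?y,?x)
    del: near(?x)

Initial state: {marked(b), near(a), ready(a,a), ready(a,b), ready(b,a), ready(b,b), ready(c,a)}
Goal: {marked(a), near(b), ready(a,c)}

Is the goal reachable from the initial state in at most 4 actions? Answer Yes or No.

1. free(b,a)  →  {marked(b), near(a), near(b), ready(a,a), ready(a,b), ready(b,a), ready(b,b), ready(c,a)}
2. free(c,b)  →  {marked(b), near(a), near(b), near(c), ready(a,a), ready(a,b), ready(b,a), ready(b,b), ready(c,a)}
3. swap(a,b)  →  {marked(a), near(a), near(b), near(c), ready(a,a), ready(a,b), ready(c,a)}
4. tag(c,a)  →  {marked(a), near(a), near(b), ready(a,a), ready(a,b), ready(a,c), ready(c,a), ready(c,c)}
optimal plan length = 4; 4 ≤ 4

Yes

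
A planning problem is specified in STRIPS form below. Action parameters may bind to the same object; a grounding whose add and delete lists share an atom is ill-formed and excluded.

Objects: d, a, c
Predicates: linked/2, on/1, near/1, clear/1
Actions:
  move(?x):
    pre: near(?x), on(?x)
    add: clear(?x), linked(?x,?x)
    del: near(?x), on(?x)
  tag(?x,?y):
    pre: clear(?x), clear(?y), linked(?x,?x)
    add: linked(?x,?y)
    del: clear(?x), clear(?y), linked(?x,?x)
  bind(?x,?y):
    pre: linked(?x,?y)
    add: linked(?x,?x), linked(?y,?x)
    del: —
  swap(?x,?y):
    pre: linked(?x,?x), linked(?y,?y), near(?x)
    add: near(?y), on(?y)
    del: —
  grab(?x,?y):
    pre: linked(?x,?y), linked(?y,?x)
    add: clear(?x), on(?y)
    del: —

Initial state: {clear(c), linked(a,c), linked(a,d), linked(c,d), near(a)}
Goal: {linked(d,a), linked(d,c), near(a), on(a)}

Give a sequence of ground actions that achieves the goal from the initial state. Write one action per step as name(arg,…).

bind(a,d); bind(c,d); swap(a,a)

1. bind(a,d)  →  {clear(c), linked(a,a), linked(a,c), linked(a,d), linked(c,d), linked(d,a), near(a)}
2. bind(c,d)  →  {clear(c), linked(a,a), linked(a,c), linked(a,d), linked(c,c), linked(c,d), linked(d,a), linked(d,c), near(a)}
3. swap(a,a)  →  {clear(c), linked(a,a), linked(a,c), linked(a,d), linked(c,c), linked(c,d), linked(d,a), linked(d,c), near(a), on(a)}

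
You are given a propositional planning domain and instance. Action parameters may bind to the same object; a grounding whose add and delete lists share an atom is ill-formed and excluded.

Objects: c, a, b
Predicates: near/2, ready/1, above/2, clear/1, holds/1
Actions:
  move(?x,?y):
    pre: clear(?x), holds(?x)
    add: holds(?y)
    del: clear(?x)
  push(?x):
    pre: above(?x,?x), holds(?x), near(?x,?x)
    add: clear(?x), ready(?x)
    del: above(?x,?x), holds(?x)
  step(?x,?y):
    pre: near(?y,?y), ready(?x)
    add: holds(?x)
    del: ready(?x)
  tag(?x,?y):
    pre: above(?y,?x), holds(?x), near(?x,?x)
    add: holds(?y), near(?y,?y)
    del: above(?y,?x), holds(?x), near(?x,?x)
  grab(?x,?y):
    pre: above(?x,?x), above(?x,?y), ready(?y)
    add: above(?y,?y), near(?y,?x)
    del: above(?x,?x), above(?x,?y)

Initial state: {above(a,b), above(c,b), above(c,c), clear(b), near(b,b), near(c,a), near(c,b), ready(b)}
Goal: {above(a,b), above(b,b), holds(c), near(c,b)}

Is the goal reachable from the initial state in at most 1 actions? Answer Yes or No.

No

1. grab(c,b)  →  {above(a,b), above(b,b), clear(b), near(b,b), near(b,c), near(c,a), near(c,b), ready(b)}
2. step(b,b)  →  {above(a,b), above(b,b), clear(b), holds(b), near(b,b), near(b,c), near(c,a), near(c,b)}
3. move(b,c)  →  {above(a,b), above(b,b), holds(b), holds(c), near(b,b), near(b,c), near(c,a), near(c,b)}
optimal plan length = 3; 3 > 1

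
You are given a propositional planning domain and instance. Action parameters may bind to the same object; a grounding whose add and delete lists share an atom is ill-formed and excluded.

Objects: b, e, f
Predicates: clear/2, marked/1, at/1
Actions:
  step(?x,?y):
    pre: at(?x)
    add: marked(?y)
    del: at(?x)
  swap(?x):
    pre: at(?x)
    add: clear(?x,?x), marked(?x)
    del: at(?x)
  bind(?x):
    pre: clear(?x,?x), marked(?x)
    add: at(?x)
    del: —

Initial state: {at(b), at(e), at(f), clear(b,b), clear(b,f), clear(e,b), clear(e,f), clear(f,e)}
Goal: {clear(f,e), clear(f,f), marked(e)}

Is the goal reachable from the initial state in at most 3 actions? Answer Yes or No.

1. step(b,e)  →  {at(e), at(f), clear(b,b), clear(b,f), clear(e,b), clear(e,f), clear(f,e), marked(e)}
2. swap(f)  →  {at(e), clear(b,b), clear(b,f), clear(e,b), clear(e,f), clear(f,e), clear(f,f), marked(e), marked(f)}
optimal plan length = 2; 2 ≤ 3

Yes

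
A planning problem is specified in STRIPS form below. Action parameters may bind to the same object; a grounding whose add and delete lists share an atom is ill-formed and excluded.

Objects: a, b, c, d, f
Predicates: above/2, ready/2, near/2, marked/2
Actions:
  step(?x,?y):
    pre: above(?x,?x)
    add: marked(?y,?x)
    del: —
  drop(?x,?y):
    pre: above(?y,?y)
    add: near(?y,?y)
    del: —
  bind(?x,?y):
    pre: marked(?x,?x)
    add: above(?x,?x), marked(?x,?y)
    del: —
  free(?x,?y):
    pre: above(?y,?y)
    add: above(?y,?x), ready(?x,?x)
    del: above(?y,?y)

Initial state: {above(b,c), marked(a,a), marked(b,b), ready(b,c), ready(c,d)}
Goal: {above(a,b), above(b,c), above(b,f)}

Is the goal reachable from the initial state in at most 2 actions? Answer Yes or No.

No

1. bind(a,a)  →  {above(a,a), above(b,c), marked(a,a), marked(b,b), ready(b,c), ready(c,d)}
2. bind(b,a)  →  {above(a,a), above(b,b), above(b,c), marked(a,a), marked(b,a), marked(b,b), ready(b,c), ready(c,d)}
3. free(b,a)  →  {above(a,b), above(b,b), above(b,c), marked(a,a), marked(b,a), marked(b,b), ready(b,b), ready(b,c), ready(c,d)}
4. free(f,b)  →  {above(a,b), above(b,c), above(b,f), marked(a,a), marked(b,a), marked(b,b), ready(b,b), ready(b,c), ready(c,d), ready(f,f)}
optimal plan length = 4; 4 > 2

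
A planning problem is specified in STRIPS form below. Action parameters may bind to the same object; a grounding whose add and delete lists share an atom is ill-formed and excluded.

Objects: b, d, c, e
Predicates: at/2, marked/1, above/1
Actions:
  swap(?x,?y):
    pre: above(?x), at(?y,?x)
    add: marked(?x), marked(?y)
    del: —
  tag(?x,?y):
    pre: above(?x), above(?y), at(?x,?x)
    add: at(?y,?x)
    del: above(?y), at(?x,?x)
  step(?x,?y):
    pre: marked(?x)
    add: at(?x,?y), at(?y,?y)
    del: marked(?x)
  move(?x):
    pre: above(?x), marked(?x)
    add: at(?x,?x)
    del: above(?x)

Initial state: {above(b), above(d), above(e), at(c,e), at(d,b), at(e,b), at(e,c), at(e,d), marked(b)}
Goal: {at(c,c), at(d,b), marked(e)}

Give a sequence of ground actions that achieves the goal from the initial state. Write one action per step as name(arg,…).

swap(b,e); step(b,c)

1. swap(b,e)  →  {above(b), above(d), above(e), at(c,e), at(d,b), at(e,b), at(e,c), at(e,d), marked(b), marked(e)}
2. step(b,c)  →  {above(b), above(d), above(e), at(b,c), at(c,c), at(c,e), at(d,b), at(e,b), at(e,c), at(e,d), marked(e)}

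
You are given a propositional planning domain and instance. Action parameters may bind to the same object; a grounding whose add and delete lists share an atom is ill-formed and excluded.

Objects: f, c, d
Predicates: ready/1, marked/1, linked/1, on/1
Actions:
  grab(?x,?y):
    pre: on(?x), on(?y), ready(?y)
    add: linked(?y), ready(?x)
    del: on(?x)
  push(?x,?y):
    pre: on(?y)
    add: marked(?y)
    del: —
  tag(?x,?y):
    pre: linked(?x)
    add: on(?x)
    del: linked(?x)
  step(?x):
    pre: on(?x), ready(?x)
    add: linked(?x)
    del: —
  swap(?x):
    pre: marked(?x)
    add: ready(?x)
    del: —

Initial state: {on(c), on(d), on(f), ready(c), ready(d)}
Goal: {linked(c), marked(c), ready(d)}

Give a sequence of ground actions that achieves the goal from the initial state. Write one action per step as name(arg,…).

1. grab(f,c)  →  {linked(c), on(c), on(d), ready(c), ready(d), ready(f)}
2. push(f,c)  →  {linked(c), marked(c), on(c), on(d), ready(c), ready(d), ready(f)}

grab(f,c); push(f,c)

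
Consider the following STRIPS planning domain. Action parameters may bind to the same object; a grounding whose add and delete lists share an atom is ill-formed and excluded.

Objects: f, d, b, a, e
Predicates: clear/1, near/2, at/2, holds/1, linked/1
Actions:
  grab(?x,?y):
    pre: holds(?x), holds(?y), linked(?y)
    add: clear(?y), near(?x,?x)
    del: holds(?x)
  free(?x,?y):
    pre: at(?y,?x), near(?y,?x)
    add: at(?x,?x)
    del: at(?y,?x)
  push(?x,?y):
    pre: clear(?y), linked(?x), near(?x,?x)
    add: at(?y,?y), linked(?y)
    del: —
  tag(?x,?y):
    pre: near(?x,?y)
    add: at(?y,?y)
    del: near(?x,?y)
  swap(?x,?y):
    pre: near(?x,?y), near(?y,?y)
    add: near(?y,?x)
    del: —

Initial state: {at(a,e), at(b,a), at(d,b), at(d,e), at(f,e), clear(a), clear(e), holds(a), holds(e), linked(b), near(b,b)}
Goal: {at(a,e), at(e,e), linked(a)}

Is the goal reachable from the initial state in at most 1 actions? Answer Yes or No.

No

1. push(b,a)  →  {at(a,a), at(a,e), at(b,a), at(d,b), at(d,e), at(f,e), clear(a), clear(e), holds(a), holds(e), linked(a), linked(b), near(b,b)}
2. push(b,e)  →  {at(a,a), at(a,e), at(b,a), at(d,b), at(d,e), at(e,e), at(f,e), clear(a), clear(e), holds(a), holds(e), linked(a), linked(b), linked(e), near(b,b)}
optimal plan length = 2; 2 > 1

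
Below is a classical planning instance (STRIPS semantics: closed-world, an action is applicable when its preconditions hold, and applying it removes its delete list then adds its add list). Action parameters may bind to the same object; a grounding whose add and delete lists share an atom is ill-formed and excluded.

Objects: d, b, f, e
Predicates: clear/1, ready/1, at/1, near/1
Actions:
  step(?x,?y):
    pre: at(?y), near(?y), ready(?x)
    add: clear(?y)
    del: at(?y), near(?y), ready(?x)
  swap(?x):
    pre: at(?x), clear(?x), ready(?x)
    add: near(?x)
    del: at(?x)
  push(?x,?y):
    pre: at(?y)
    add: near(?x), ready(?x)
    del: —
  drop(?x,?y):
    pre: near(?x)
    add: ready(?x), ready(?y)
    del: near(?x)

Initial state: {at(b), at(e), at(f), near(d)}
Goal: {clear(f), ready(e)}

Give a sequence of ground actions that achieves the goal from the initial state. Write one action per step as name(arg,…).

1. push(f,b)  →  {at(b), at(e), at(f), near(d), near(f), ready(f)}
2. step(f,f)  →  {at(b), at(e), clear(f), near(d)}
3. push(e,b)  →  {at(b), at(e), clear(f), near(d), near(e), ready(e)}

push(f,b); step(f,f); push(e,b)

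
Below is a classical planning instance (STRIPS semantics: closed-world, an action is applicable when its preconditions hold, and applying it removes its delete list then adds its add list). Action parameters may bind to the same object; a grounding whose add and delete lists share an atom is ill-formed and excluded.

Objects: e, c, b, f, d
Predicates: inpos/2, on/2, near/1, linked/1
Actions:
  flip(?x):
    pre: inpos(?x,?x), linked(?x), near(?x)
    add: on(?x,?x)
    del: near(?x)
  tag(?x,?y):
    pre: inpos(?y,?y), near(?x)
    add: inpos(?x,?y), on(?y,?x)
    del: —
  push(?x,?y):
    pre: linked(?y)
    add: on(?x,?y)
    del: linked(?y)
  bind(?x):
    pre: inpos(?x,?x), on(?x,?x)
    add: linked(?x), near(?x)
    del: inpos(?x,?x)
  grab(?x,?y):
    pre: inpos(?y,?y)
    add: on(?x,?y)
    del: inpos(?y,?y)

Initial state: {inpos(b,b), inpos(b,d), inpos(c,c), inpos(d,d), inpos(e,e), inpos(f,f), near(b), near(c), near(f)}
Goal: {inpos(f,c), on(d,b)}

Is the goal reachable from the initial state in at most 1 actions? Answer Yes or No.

No

1. tag(b,d)  →  {inpos(b,b), inpos(b,d), inpos(c,c), inpos(d,d), inpos(e,e), inpos(f,f), near(b), near(c), near(f), on(d,b)}
2. tag(f,c)  →  {inpos(b,b), inpos(b,d), inpos(c,c), inpos(d,d), inpos(e,e), inpos(f,c), inpos(f,f), near(b), near(c), near(f), on(c,f), on(d,b)}
optimal plan length = 2; 2 > 1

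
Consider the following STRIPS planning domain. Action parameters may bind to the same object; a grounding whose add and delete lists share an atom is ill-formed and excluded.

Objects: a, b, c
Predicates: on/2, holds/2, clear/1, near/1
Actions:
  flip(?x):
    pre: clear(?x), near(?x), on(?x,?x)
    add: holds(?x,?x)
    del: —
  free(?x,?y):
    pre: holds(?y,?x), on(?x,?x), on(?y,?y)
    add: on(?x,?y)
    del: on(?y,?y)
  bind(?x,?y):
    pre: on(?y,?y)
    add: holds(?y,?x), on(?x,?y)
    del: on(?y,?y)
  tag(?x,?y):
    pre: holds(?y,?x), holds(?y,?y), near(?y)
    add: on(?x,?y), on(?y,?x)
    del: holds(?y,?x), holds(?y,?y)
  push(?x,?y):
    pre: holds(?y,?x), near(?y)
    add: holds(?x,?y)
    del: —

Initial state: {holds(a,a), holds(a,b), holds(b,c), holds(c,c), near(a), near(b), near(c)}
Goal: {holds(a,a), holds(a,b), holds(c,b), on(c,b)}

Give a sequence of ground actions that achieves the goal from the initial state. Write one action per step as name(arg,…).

push(c,b); tag(b,c); push(c,b)

1. push(c,b)  →  {holds(a,a), holds(a,b), holds(b,c), holds(c,b), holds(c,c), near(a), near(b), near(c)}
2. tag(b,c)  →  {holds(a,a), holds(a,b), holds(b,c), near(a), near(b), near(c), on(b,c), on(c,b)}
3. push(c,b)  →  {holds(a,a), holds(a,b), holds(b,c), holds(c,b), near(a), near(b), near(c), on(b,c), on(c,b)}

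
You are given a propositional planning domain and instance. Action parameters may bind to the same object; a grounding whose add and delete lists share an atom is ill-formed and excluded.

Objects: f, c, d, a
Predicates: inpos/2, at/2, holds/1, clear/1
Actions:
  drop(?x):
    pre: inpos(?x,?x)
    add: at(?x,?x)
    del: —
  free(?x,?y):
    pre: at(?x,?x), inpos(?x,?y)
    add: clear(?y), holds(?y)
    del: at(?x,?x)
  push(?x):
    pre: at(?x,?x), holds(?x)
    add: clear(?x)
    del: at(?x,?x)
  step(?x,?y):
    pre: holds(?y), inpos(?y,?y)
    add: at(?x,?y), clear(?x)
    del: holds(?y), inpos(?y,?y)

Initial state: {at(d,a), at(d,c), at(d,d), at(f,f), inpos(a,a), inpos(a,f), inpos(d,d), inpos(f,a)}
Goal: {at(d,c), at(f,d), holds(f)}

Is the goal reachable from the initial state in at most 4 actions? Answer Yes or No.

Yes

1. drop(a)  →  {at(a,a), at(d,a), at(d,c), at(d,d), at(f,f), inpos(a,a), inpos(a,f), inpos(d,d), inpos(f,a)}
2. free(d,d)  →  {at(a,a), at(d,a), at(d,c), at(f,f), clear(d), holds(d), inpos(a,a), inpos(a,f), inpos(d,d), inpos(f,a)}
3. free(a,f)  →  {at(d,a), at(d,c), at(f,f), clear(d), clear(f), holds(d), holds(f), inpos(a,a), inpos(a,f), inpos(d,d), inpos(f,a)}
4. step(f,d)  →  {at(d,a), at(d,c), at(f,d), at(f,f), clear(d), clear(f), holds(f), inpos(a,a), inpos(a,f), inpos(f,a)}
optimal plan length = 4; 4 ≤ 4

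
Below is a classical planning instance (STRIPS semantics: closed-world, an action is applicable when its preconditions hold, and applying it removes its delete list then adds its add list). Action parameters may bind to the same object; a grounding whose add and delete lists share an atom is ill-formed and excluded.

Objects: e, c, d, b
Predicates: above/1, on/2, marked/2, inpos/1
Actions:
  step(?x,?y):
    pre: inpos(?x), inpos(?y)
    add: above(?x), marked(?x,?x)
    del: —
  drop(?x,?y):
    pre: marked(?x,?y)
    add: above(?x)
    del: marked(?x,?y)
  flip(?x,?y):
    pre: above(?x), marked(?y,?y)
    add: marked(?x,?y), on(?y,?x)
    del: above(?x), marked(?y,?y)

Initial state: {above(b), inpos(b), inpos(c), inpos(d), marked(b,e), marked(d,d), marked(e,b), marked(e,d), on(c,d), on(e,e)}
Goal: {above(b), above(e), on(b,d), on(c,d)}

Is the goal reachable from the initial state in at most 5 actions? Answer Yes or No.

Yes

1. step(d,c)  →  {above(b), above(d), inpos(b), inpos(c), inpos(d), marked(b,e), marked(d,d), marked(e,b), marked(e,d), on(c,d), on(e,e)}
2. step(b,c)  →  {above(b), above(d), inpos(b), inpos(c), inpos(d), marked(b,b), marked(b,e), marked(d,d), marked(e,b), marked(e,d), on(c,d), on(e,e)}
3. drop(e,d)  →  {above(b), above(d), above(e), inpos(b), inpos(c), inpos(d), marked(b,b), marked(b,e), marked(d,d), marked(e,b), on(c,d), on(e,e)}
4. flip(d,b)  →  {above(b), above(e), inpos(b), inpos(c), inpos(d), marked(b,e), marked(d,b), marked(d,d), marked(e,b), on(b,d), on(c,d), on(e,e)}
optimal plan length = 4; 4 ≤ 5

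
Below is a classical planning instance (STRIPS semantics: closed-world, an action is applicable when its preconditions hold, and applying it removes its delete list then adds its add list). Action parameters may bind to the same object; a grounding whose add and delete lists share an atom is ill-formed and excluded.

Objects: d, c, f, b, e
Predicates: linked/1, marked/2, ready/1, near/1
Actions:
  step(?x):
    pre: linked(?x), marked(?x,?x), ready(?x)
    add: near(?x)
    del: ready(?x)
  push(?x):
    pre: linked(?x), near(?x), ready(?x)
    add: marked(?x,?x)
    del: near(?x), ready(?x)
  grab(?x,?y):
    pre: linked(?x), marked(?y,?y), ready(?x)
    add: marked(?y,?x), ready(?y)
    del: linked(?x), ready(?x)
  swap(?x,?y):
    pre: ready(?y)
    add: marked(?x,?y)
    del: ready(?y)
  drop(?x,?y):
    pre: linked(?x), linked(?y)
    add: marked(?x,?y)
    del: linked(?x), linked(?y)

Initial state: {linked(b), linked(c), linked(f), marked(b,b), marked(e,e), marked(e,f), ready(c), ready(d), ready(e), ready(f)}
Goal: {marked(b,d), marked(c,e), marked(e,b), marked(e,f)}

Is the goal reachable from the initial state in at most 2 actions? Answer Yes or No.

No

1. grab(c,b)  →  {linked(b), linked(f), marked(b,b), marked(b,c), marked(e,e), marked(e,f), ready(b), ready(d), ready(e), ready(f)}
2. grab(b,e)  →  {linked(f), marked(b,b), marked(b,c), marked(e,b), marked(e,e), marked(e,f), ready(d), ready(e), ready(f)}
3. swap(c,e)  →  {linked(f), marked(b,b), marked(b,c), marked(c,e), marked(e,b), marked(e,e), marked(e,f), ready(d), ready(f)}
4. swap(b,d)  →  {linked(f), marked(b,b), marked(b,c), marked(b,d), marked(c,e), marked(e,b), marked(e,e), marked(e,f), ready(f)}
optimal plan length = 4; 4 > 2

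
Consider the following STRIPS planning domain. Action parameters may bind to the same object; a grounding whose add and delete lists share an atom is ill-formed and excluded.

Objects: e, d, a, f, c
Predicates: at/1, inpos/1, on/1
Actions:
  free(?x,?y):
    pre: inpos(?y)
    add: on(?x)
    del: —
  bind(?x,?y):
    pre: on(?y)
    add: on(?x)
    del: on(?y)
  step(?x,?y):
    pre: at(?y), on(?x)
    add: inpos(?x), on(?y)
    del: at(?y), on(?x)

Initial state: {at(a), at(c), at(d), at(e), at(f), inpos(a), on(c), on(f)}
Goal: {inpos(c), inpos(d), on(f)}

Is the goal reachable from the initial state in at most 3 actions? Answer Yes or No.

Yes

1. step(c,d)  →  {at(a), at(c), at(e), at(f), inpos(a), inpos(c), on(d), on(f)}
2. step(d,e)  →  {at(a), at(c), at(f), inpos(a), inpos(c), inpos(d), on(e), on(f)}
optimal plan length = 2; 2 ≤ 3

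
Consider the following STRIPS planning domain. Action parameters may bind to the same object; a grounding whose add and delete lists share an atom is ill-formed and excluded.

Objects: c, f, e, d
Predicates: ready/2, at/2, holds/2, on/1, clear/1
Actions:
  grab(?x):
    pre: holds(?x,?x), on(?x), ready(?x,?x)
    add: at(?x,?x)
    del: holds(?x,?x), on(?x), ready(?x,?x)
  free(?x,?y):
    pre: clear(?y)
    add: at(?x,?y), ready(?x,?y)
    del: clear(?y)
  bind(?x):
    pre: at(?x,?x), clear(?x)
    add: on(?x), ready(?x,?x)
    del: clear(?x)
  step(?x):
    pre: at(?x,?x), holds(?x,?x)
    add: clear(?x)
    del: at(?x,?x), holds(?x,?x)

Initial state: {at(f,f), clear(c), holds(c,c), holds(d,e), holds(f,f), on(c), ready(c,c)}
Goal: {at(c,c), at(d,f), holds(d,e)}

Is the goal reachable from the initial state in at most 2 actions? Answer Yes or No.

No

1. grab(c)  →  {at(c,c), at(f,f), clear(c), holds(d,e), holds(f,f)}
2. step(f)  →  {at(c,c), clear(c), clear(f), holds(d,e)}
3. free(d,f)  →  {at(c,c), at(d,f), clear(c), holds(d,e), ready(d,f)}
optimal plan length = 3; 3 > 2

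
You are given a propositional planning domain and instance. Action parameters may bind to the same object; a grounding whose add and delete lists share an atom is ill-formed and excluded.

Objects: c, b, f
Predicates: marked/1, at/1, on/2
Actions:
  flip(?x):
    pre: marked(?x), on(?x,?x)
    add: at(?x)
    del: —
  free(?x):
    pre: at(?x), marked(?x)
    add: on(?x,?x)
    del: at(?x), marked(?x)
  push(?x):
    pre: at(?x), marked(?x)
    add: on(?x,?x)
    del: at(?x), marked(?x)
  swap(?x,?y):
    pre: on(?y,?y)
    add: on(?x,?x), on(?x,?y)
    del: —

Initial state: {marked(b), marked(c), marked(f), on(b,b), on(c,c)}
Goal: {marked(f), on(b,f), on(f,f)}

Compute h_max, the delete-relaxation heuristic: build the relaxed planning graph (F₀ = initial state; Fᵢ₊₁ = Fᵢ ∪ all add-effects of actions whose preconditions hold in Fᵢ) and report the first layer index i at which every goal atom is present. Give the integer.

F0 = init (5 atoms)
F1 = F0 ∪ {at(b), at(c), on(b,c), on(c,b), on(f,b), on(f,c), on(f,f)}  (12 atoms)
F2 = F1 ∪ {at(f), on(b,f), on(c,f)}  (15 atoms)
goal ⊆ F2  ⇒  h_max = 2

2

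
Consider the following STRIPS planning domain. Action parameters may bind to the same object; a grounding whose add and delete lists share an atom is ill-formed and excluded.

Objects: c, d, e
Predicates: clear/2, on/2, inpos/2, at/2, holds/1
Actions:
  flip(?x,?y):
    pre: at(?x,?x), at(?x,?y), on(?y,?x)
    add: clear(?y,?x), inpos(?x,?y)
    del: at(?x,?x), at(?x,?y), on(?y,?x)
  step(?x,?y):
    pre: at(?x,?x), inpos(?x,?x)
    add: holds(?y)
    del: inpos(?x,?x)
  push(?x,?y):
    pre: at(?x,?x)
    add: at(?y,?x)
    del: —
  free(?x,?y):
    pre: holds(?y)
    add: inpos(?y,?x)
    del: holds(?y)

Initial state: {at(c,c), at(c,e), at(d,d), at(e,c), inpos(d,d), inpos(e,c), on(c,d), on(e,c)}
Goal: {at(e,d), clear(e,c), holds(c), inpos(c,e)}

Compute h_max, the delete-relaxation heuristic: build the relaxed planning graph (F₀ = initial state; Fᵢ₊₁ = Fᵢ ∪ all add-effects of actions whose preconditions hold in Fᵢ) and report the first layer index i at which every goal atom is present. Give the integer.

1

F0 = init (8 atoms)
F1 = F0 ∪ {at(c,d), at(d,c), at(e,d), clear(e,c), holds(c), holds(d), holds(e), inpos(c,e)}  (16 atoms)
goal ⊆ F1  ⇒  h_max = 1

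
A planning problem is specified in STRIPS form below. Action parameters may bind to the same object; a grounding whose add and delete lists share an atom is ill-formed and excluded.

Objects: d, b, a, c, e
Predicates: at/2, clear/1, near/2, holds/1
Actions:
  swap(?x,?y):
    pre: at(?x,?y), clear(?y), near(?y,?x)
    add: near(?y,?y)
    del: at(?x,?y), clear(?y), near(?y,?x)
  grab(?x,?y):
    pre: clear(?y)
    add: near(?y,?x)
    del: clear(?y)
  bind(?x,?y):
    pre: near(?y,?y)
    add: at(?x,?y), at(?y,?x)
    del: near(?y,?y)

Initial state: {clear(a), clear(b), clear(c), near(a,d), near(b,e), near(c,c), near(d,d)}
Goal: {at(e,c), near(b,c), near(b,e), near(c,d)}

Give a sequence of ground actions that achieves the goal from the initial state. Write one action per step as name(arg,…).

grab(d,c); grab(c,b); bind(e,c)

1. grab(d,c)  →  {clear(a), clear(b), near(a,d), near(b,e), near(c,c), near(c,d), near(d,d)}
2. grab(c,b)  →  {clear(a), near(a,d), near(b,c), near(b,e), near(c,c), near(c,d), near(d,d)}
3. bind(e,c)  →  {at(c,e), at(e,c), clear(a), near(a,d), near(b,c), near(b,e), near(c,d), near(d,d)}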